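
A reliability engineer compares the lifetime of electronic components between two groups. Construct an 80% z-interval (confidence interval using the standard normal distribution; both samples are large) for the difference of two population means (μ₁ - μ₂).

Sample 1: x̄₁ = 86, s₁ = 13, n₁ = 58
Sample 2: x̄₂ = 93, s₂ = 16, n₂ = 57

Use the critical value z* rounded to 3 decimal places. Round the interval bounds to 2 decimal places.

Both samples are large (n₁ = 58 ≥ 30, n₂ = 57 ≥ 30), so a z-interval for the difference of means applies.

Point estimate: x̄₁ - x̄₂ = 86 - 93 = -7

Standard error: SE = √(s₁²/n₁ + s₂²/n₂)
= √(13²/58 + 16²/57)
= √(2.913793 + 4.491228)
= 2.721217

For 80% confidence, z* = 1.282 (from standard normal table)
Margin of error: E = z* × SE = 1.282 × 2.721217 = 3.4886

Z-interval: (x̄₁ - x̄₂) ± E = -7 ± 3.4886 = (-10.4886, -3.5114)

Rounded to 2 decimal places:

(-10.49, -3.51)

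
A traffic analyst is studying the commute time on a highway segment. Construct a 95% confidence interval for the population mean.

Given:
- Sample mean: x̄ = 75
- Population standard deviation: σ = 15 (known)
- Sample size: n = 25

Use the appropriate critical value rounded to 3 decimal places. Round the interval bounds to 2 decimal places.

The population standard deviation σ is known, so use a z-interval (standard normal critical value).

For 95% confidence, z* = 1.96 (from standard normal table)

Standard error: SE = σ/√n = 15/√25 = 3.000000

Margin of error: E = z* × SE = 1.96 × 3.000000 = 5.8800

Z-interval: x̄ ± E = 75 ± 5.8800 = (69.1200, 80.8800)

Rounded to 2 decimal places:

(69.12, 80.88)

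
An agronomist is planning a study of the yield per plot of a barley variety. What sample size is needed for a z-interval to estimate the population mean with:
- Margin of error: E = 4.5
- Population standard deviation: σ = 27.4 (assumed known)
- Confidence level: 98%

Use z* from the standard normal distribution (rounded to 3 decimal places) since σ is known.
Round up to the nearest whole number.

Using z* since population σ is known (z-interval formula).

For 98% confidence, z* = 2.326 (from standard normal table)

Sample size formula for z-interval: n = (z*σ/E)²

n = (2.326 × 27.4 / 4.5)²
  = (14.162756)²
  = 200.5836

Round up to the nearest whole number: n = 201

201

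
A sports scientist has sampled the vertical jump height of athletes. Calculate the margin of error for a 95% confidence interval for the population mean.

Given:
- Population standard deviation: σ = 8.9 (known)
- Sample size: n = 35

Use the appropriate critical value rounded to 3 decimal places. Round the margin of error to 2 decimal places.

The population standard deviation σ is known, so use the z-interval margin of error formula.

For 95% confidence, z* = 1.96 (from standard normal table)

Margin of error formula for z-interval: E = z* × σ/√n

E = 1.96 × 8.9/√35
  = 1.96 × 1.504375
  = 2.9486

Rounded to 2 decimal places:

2.95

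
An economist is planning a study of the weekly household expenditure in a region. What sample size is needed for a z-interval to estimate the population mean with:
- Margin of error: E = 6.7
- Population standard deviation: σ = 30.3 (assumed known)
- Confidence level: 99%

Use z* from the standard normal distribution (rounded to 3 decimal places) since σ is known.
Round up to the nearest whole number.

Using z* since population σ is known (z-interval formula).

For 99% confidence, z* = 2.576 (from standard normal table)

Sample size formula for z-interval: n = (z*σ/E)²

n = (2.576 × 30.3 / 6.7)²
  = (11.649672)²
  = 135.7148

Round up to the nearest whole number: n = 136

136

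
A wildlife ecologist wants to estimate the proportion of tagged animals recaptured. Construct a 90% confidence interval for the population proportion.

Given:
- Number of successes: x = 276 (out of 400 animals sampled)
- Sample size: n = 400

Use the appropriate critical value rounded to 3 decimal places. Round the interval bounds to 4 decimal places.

Sample proportion: p̂ = 276/400 = 0.690000

Check conditions for normal approximation:
  np̂ = 276 ≥ 10 ✓
  n(1-p̂) = 124 ≥ 10 ✓

The sample is large enough, so use a z-interval (normal approximation) for the proportion.

For 90% confidence, z* = 1.645 (from standard normal table)

Standard error: SE = √(p̂(1-p̂)/n) = √(0.690000×0.310000/400) = 0.02312466

Margin of error: E = z* × SE = 1.645 × 0.02312466 = 0.038040

Z-interval: p̂ ± E = 0.690000 ± 0.038040 = (0.651960, 0.728040)

Rounded to 4 decimal places:

(0.6520, 0.7280)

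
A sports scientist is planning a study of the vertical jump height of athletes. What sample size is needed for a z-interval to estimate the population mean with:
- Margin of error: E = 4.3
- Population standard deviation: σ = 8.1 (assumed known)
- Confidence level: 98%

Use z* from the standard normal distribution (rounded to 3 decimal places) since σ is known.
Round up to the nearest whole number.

Using z* since population σ is known (z-interval formula).

For 98% confidence, z* = 2.326 (from standard normal table)

Sample size formula for z-interval: n = (z*σ/E)²

n = (2.326 × 8.1 / 4.3)²
  = (4.381535)²
  = 19.1978

Round up to the nearest whole number: n = 20

20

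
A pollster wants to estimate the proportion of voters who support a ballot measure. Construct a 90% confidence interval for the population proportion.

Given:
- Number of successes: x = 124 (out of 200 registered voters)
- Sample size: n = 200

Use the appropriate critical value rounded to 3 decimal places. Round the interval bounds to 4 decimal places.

Sample proportion: p̂ = 124/200 = 0.620000

Check conditions for normal approximation:
  np̂ = 124 ≥ 10 ✓
  n(1-p̂) = 76 ≥ 10 ✓

The sample is large enough, so use a z-interval (normal approximation) for the proportion.

For 90% confidence, z* = 1.645 (from standard normal table)

Standard error: SE = √(p̂(1-p̂)/n) = √(0.620000×0.380000/200) = 0.03432200

Margin of error: E = z* × SE = 1.645 × 0.03432200 = 0.056460

Z-interval: p̂ ± E = 0.620000 ± 0.056460 = (0.563540, 0.676460)

Rounded to 4 decimal places:

(0.5635, 0.6765)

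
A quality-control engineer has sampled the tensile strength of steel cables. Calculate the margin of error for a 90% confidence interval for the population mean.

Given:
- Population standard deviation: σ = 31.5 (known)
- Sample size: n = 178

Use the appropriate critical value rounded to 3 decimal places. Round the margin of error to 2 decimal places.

The population standard deviation σ is known, so use the z-interval margin of error formula.

For 90% confidence, z* = 1.645 (from standard normal table)

Margin of error formula for z-interval: E = z* × σ/√n

E = 1.645 × 31.5/√178
  = 1.645 × 2.361025
  = 3.8839

Rounded to 2 decimal places:

3.88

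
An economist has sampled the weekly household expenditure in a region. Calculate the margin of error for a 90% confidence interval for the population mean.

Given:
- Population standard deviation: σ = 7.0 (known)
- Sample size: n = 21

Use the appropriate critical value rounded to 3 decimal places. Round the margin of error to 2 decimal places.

The population standard deviation σ is known, so use the z-interval margin of error formula.

For 90% confidence, z* = 1.645 (from standard normal table)

Margin of error formula for z-interval: E = z* × σ/√n

E = 1.645 × 7.0/√21
  = 1.645 × 1.527525
  = 2.5128

Rounded to 2 decimal places:

2.51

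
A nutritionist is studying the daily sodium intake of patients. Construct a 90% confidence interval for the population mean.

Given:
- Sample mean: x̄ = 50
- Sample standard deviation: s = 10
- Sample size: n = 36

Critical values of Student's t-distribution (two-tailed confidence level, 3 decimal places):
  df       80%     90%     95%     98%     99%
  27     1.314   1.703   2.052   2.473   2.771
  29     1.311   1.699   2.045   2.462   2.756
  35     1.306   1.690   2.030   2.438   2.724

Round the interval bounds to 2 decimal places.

The population standard deviation σ is unknown (only the sample standard deviation s is given), so use a t-interval with df = n - 1 = 36 - 1 = 35.

For 90% confidence with df = 35, t* = 1.690 (from t-table)

Standard error: SE = s/√n = 10/√36 = 1.666667

Margin of error: E = t* × SE = 1.690 × 1.666667 = 2.8167

T-interval: x̄ ± E = 50 ± 2.8167 = (47.1833, 52.8167)

Rounded to 2 decimal places:

(47.18, 52.82)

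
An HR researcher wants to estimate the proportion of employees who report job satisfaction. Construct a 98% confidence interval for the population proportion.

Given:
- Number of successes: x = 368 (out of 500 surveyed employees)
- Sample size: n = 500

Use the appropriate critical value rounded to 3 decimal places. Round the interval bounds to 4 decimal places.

Sample proportion: p̂ = 368/500 = 0.736000

Check conditions for normal approximation:
  np̂ = 368 ≥ 10 ✓
  n(1-p̂) = 132 ≥ 10 ✓

The sample is large enough, so use a z-interval (normal approximation) for the proportion.

For 98% confidence, z* = 2.326 (from standard normal table)

Standard error: SE = √(p̂(1-p̂)/n) = √(0.736000×0.264000/500) = 0.01971314

Margin of error: E = z* × SE = 2.326 × 0.01971314 = 0.045853

Z-interval: p̂ ± E = 0.736000 ± 0.045853 = (0.690147, 0.781853)

Rounded to 4 decimal places:

(0.6901, 0.7819)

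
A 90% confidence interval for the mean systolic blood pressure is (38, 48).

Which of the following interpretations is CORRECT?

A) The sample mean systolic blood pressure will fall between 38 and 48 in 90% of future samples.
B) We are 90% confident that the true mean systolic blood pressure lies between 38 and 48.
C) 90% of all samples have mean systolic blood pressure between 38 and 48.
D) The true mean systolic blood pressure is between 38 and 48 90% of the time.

A confidence interval represents our confidence in the procedure, not a probability statement about the parameter.

Key concept: If we repeated this sampling process many times and computed a 90% CI each time, about 90% of those intervals would contain the true population parameter.

For this specific interval (38, 48):
- Midpoint (point estimate): 43
- Margin of error: 5

The correct interpretation is the one stating confidence that the true parameter lies in the interval — option B.

B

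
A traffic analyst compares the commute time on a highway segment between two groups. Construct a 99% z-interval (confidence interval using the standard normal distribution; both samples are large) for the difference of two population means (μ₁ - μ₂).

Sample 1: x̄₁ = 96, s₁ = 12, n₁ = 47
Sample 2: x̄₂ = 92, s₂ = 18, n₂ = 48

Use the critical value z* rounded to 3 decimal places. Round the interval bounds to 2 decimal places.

Both samples are large (n₁ = 47 ≥ 30, n₂ = 48 ≥ 30), so a z-interval for the difference of means applies.

Point estimate: x̄₁ - x̄₂ = 96 - 92 = 4

Standard error: SE = √(s₁²/n₁ + s₂²/n₂)
= √(12²/47 + 18²/48)
= √(3.063830 + 6.750000)
= 3.132703

For 99% confidence, z* = 2.576 (from standard normal table)
Margin of error: E = z* × SE = 2.576 × 3.132703 = 8.0698

Z-interval: (x̄₁ - x̄₂) ± E = 4 ± 8.0698 = (-4.0698, 12.0698)

Rounded to 2 decimal places:

(-4.07, 12.07)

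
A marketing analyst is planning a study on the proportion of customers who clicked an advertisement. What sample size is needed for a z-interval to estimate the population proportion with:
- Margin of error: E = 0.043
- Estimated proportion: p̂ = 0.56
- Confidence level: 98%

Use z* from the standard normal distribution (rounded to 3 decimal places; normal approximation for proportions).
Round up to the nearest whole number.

Using z* for proportion z-interval (normal approximation).

For 98% confidence, z* = 2.326 (from standard normal table)

Sample size formula for proportion z-interval: n = z*²p̂(1-p̂)/E²

n = 2.326² × 0.56 × 0.44 / 0.043²
  = 5.410276 × 0.2464 / 0.001849
  = 720.9800

Round up to the nearest whole number: n = 721

721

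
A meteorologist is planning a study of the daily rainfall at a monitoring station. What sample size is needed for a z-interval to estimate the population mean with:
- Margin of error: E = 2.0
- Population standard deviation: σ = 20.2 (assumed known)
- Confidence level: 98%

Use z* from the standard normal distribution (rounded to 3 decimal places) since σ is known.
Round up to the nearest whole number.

Using z* since population σ is known (z-interval formula).

For 98% confidence, z* = 2.326 (from standard normal table)

Sample size formula for z-interval: n = (z*σ/E)²

n = (2.326 × 20.2 / 2.0)²
  = (23.492600)²
  = 551.9023

Round up to the nearest whole number: n = 552

552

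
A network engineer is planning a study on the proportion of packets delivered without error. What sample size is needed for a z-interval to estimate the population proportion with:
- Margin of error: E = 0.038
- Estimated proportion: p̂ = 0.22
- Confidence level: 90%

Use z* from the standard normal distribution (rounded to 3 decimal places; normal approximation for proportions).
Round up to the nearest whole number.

Using z* for proportion z-interval (normal approximation).

For 90% confidence, z* = 1.645 (from standard normal table)

Sample size formula for proportion z-interval: n = z*²p̂(1-p̂)/E²

n = 1.645² × 0.22 × 0.78 / 0.038²
  = 2.706025 × 0.1716 / 0.001444
  = 321.5747

Round up to the nearest whole number: n = 322

322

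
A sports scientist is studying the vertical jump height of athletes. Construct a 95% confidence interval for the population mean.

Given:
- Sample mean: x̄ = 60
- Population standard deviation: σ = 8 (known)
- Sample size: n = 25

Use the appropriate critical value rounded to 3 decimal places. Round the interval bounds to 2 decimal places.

The population standard deviation σ is known, so use a z-interval (standard normal critical value).

For 95% confidence, z* = 1.96 (from standard normal table)

Standard error: SE = σ/√n = 8/√25 = 1.600000

Margin of error: E = z* × SE = 1.96 × 1.600000 = 3.1360

Z-interval: x̄ ± E = 60 ± 3.1360 = (56.8640, 63.1360)

Rounded to 2 decimal places:

(56.86, 63.14)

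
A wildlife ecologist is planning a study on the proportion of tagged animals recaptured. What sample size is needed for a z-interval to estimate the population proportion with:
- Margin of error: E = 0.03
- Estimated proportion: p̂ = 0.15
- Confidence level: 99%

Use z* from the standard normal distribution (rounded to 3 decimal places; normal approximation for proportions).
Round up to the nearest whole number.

Using z* for proportion z-interval (normal approximation).

For 99% confidence, z* = 2.576 (from standard normal table)

Sample size formula for proportion z-interval: n = z*²p̂(1-p̂)/E²

n = 2.576² × 0.15 × 0.85 / 0.03²
  = 6.635776 × 0.1275 / 0.0009
  = 940.0683

Round up to the nearest whole number: n = 941

941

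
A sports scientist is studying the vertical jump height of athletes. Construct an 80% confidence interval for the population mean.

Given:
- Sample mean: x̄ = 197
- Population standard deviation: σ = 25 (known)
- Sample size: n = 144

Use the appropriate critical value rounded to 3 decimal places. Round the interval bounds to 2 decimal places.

The population standard deviation σ is known, so use a z-interval (standard normal critical value).

For 80% confidence, z* = 1.282 (from standard normal table)

Standard error: SE = σ/√n = 25/√144 = 2.083333

Margin of error: E = z* × SE = 1.282 × 2.083333 = 2.6708

Z-interval: x̄ ± E = 197 ± 2.6708 = (194.3292, 199.6708)

Rounded to 2 decimal places:

(194.33, 199.67)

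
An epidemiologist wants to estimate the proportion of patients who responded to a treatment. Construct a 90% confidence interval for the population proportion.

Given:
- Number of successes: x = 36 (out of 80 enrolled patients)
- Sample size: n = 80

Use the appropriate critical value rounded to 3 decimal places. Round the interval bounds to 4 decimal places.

Sample proportion: p̂ = 36/80 = 0.450000

Check conditions for normal approximation:
  np̂ = 36 ≥ 10 ✓
  n(1-p̂) = 44 ≥ 10 ✓

The sample is large enough, so use a z-interval (normal approximation) for the proportion.

For 90% confidence, z* = 1.645 (from standard normal table)

Standard error: SE = √(p̂(1-p̂)/n) = √(0.450000×0.550000/80) = 0.05562149

Margin of error: E = z* × SE = 1.645 × 0.05562149 = 0.091497

Z-interval: p̂ ± E = 0.450000 ± 0.091497 = (0.358503, 0.541497)

Rounded to 4 decimal places:

(0.3585, 0.5415)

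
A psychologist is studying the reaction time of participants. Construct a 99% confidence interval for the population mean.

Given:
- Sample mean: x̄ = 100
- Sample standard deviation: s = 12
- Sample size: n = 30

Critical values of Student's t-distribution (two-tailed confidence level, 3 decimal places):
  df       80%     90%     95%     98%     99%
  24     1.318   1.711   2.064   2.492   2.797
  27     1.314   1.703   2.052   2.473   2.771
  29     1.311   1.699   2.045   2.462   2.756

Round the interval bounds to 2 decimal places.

The population standard deviation σ is unknown (only the sample standard deviation s is given), so use a t-interval with df = n - 1 = 30 - 1 = 29.

For 99% confidence with df = 29, t* = 2.756 (from t-table)

Standard error: SE = s/√n = 12/√30 = 2.190890

Margin of error: E = t* × SE = 2.756 × 2.190890 = 6.0381

T-interval: x̄ ± E = 100 ± 6.0381 = (93.9619, 106.0381)

Rounded to 2 decimal places:

(93.96, 106.04)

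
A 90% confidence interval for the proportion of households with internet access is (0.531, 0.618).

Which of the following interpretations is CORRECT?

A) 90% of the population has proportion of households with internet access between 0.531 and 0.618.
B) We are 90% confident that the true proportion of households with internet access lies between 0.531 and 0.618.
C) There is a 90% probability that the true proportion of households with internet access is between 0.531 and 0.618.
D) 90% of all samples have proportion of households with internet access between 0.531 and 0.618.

A confidence interval represents our confidence in the procedure, not a probability statement about the parameter.

Key concept: If we repeated this sampling process many times and computed a 90% CI each time, about 90% of those intervals would contain the true population parameter.

For this specific interval (0.531, 0.618):
- Midpoint (point estimate): 0.5745
- Margin of error: 0.0435

The correct interpretation is the one stating confidence that the true parameter lies in the interval — option B.

B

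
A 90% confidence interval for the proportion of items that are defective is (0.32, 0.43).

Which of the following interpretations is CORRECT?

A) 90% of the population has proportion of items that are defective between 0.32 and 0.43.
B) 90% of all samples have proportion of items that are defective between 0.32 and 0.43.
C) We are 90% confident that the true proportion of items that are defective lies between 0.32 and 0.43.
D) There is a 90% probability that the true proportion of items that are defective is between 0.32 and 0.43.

A confidence interval represents our confidence in the procedure, not a probability statement about the parameter.

Key concept: If we repeated this sampling process many times and computed a 90% CI each time, about 90% of those intervals would contain the true population parameter.

For this specific interval (0.32, 0.43):
- Midpoint (point estimate): 0.375
- Margin of error: 0.055

The correct interpretation is the one stating confidence that the true parameter lies in the interval — option C.

C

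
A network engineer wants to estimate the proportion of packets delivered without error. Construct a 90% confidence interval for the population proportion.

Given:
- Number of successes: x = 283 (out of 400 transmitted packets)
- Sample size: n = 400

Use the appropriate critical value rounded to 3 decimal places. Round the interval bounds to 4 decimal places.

Sample proportion: p̂ = 283/400 = 0.707500

Check conditions for normal approximation:
  np̂ = 283 ≥ 10 ✓
  n(1-p̂) = 117 ≥ 10 ✓

The sample is large enough, so use a z-interval (normal approximation) for the proportion.

For 90% confidence, z* = 1.645 (from standard normal table)

Standard error: SE = √(p̂(1-p̂)/n) = √(0.707500×0.292500/400) = 0.02274554

Margin of error: E = z* × SE = 1.645 × 0.02274554 = 0.037416

Z-interval: p̂ ± E = 0.707500 ± 0.037416 = (0.670084, 0.744916)

Rounded to 4 decimal places:

(0.6701, 0.7449)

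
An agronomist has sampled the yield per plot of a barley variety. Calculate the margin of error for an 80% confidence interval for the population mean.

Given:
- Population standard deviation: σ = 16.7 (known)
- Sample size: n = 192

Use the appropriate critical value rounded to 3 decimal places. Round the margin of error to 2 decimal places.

The population standard deviation σ is known, so use the z-interval margin of error formula.

For 80% confidence, z* = 1.282 (from standard normal table)

Margin of error formula for z-interval: E = z* × σ/√n

E = 1.282 × 16.7/√192
  = 1.282 × 1.205219
  = 1.5451

Rounded to 2 decimal places:

1.55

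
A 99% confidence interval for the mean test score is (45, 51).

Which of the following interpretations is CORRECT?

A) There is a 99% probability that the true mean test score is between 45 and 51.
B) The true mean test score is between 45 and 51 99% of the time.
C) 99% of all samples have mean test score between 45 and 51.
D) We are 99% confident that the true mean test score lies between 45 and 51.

A confidence interval represents our confidence in the procedure, not a probability statement about the parameter.

Key concept: If we repeated this sampling process many times and computed a 99% CI each time, about 99% of those intervals would contain the true population parameter.

For this specific interval (45, 51):
- Midpoint (point estimate): 48
- Margin of error: 3

The correct interpretation is the one stating confidence that the true parameter lies in the interval — option D.

D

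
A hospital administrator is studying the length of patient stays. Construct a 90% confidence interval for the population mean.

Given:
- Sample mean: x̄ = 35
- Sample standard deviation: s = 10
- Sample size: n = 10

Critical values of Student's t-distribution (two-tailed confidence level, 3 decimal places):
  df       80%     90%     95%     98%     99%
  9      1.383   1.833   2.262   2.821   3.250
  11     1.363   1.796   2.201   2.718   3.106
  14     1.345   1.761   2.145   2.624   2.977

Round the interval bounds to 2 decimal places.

The population standard deviation σ is unknown (only the sample standard deviation s is given), so use a t-interval with df = n - 1 = 10 - 1 = 9.

For 90% confidence with df = 9, t* = 1.833 (from t-table)

Standard error: SE = s/√n = 10/√10 = 3.162278

Margin of error: E = t* × SE = 1.833 × 3.162278 = 5.7965

T-interval: x̄ ± E = 35 ± 5.7965 = (29.2035, 40.7965)

Rounded to 2 decimal places:

(29.20, 40.80)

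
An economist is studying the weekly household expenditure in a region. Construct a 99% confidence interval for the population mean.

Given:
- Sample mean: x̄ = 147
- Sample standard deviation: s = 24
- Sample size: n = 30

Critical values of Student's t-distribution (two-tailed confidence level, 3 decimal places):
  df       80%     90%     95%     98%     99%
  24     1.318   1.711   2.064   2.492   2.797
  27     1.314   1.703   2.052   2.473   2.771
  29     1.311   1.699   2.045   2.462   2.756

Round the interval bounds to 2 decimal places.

The population standard deviation σ is unknown (only the sample standard deviation s is given), so use a t-interval with df = n - 1 = 30 - 1 = 29.

For 99% confidence with df = 29, t* = 2.756 (from t-table)

Standard error: SE = s/√n = 24/√30 = 4.381780

Margin of error: E = t* × SE = 2.756 × 4.381780 = 12.0762

T-interval: x̄ ± E = 147 ± 12.0762 = (134.9238, 159.0762)

Rounded to 2 decimal places:

(134.92, 159.08)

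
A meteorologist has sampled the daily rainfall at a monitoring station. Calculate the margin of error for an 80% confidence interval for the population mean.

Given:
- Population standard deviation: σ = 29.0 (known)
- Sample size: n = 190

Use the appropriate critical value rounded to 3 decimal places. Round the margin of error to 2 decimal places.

The population standard deviation σ is known, so use the z-interval margin of error formula.

For 80% confidence, z* = 1.282 (from standard normal table)

Margin of error formula for z-interval: E = z* × σ/√n

E = 1.282 × 29.0/√190
  = 1.282 × 2.103881
  = 2.6972

Rounded to 2 decimal places:

2.70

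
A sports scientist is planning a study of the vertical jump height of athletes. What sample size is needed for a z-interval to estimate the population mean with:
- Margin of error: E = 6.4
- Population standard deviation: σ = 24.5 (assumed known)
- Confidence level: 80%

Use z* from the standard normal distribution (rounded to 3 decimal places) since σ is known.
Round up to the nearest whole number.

Using z* since population σ is known (z-interval formula).

For 80% confidence, z* = 1.282 (from standard normal table)

Sample size formula for z-interval: n = (z*σ/E)²

n = (1.282 × 24.5 / 6.4)²
  = (4.907656)²
  = 24.0851

Round up to the nearest whole number: n = 25

25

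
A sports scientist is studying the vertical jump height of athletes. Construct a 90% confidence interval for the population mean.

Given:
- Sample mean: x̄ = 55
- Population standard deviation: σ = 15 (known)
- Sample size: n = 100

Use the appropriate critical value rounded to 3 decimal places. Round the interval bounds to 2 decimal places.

The population standard deviation σ is known, so use a z-interval (standard normal critical value).

For 90% confidence, z* = 1.645 (from standard normal table)

Standard error: SE = σ/√n = 15/√100 = 1.500000

Margin of error: E = z* × SE = 1.645 × 1.500000 = 2.4675

Z-interval: x̄ ± E = 55 ± 2.4675 = (52.5325, 57.4675)

Rounded to 2 decimal places:

(52.53, 57.47)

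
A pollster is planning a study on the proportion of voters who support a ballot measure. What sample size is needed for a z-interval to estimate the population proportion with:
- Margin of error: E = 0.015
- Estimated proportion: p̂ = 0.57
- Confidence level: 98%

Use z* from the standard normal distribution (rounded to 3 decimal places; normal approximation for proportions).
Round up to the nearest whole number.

Using z* for proportion z-interval (normal approximation).

For 98% confidence, z* = 2.326 (from standard normal table)

Sample size formula for proportion z-interval: n = z*²p̂(1-p̂)/E²

n = 2.326² × 0.57 × 0.43 / 0.015²
  = 5.410276 × 0.2451 / 0.000225
  = 5893.5940

Round up to the nearest whole number: n = 5894

5894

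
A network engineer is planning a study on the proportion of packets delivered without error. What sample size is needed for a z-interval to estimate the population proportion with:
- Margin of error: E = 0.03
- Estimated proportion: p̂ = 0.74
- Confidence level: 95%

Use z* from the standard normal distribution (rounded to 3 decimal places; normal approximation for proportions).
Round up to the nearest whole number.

Using z* for proportion z-interval (normal approximation).

For 95% confidence, z* = 1.96 (from standard normal table)

Sample size formula for proportion z-interval: n = z*²p̂(1-p̂)/E²

n = 1.96² × 0.74 × 0.26 / 0.03²
  = 3.8416 × 0.1924 / 0.0009
  = 821.2487

Round up to the nearest whole number: n = 822

822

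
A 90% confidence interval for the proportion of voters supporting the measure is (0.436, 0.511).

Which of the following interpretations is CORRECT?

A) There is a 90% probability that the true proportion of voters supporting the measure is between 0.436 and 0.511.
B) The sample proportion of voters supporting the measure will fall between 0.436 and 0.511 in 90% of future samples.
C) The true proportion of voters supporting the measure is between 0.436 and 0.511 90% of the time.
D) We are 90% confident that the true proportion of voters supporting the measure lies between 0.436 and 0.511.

A confidence interval represents our confidence in the procedure, not a probability statement about the parameter.

Key concept: If we repeated this sampling process many times and computed a 90% CI each time, about 90% of those intervals would contain the true population parameter.

For this specific interval (0.436, 0.511):
- Midpoint (point estimate): 0.4735
- Margin of error: 0.0375

The correct interpretation is the one stating confidence that the true parameter lies in the interval — option D.

D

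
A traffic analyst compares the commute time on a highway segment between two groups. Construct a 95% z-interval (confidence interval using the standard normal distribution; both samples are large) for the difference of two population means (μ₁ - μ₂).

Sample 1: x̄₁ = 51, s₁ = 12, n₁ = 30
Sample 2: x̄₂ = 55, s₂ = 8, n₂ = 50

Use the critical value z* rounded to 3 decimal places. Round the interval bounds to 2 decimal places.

Both samples are large (n₁ = 30 ≥ 30, n₂ = 50 ≥ 30), so a z-interval for the difference of means applies.

Point estimate: x̄₁ - x̄₂ = 51 - 55 = -4

Standard error: SE = √(s₁²/n₁ + s₂²/n₂)
= √(12²/30 + 8²/50)
= √(4.800000 + 1.280000)
= 2.465766

For 95% confidence, z* = 1.96 (from standard normal table)
Margin of error: E = z* × SE = 1.96 × 2.465766 = 4.8329

Z-interval: (x̄₁ - x̄₂) ± E = -4 ± 4.8329 = (-8.8329, 0.8329)

Rounded to 2 decimal places:

(-8.83, 0.83)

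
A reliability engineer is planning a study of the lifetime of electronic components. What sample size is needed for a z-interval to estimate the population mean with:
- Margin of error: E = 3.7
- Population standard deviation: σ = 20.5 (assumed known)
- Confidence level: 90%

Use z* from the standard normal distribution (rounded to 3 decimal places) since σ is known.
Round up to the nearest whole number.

Using z* since population σ is known (z-interval formula).

For 90% confidence, z* = 1.645 (from standard normal table)

Sample size formula for z-interval: n = (z*σ/E)²

n = (1.645 × 20.5 / 3.7)²
  = (9.114189)²
  = 83.0684

Round up to the nearest whole number: n = 84

84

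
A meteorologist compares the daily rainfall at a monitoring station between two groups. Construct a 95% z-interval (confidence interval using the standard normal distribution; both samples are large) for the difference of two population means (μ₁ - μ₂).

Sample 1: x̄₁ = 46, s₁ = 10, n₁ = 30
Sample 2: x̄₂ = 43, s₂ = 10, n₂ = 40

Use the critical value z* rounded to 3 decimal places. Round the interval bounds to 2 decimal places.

Both samples are large (n₁ = 30 ≥ 30, n₂ = 40 ≥ 30), so a z-interval for the difference of means applies.

Point estimate: x̄₁ - x̄₂ = 46 - 43 = 3

Standard error: SE = √(s₁²/n₁ + s₂²/n₂)
= √(10²/30 + 10²/40)
= √(3.333333 + 2.500000)
= 2.415229

For 95% confidence, z* = 1.96 (from standard normal table)
Margin of error: E = z* × SE = 1.96 × 2.415229 = 4.7338

Z-interval: (x̄₁ - x̄₂) ± E = 3 ± 4.7338 = (-1.7338, 7.7338)

Rounded to 2 decimal places:

(-1.73, 7.73)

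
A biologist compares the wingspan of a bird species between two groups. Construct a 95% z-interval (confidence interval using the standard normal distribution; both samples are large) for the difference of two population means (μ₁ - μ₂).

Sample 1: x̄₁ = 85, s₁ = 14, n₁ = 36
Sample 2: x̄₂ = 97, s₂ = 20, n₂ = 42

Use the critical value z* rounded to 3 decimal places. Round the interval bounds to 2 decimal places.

Both samples are large (n₁ = 36 ≥ 30, n₂ = 42 ≥ 30), so a z-interval for the difference of means applies.

Point estimate: x̄₁ - x̄₂ = 85 - 97 = -12

Standard error: SE = √(s₁²/n₁ + s₂²/n₂)
= √(14²/36 + 20²/42)
= √(5.444444 + 9.523810)
= 3.868883

For 95% confidence, z* = 1.96 (from standard normal table)
Margin of error: E = z* × SE = 1.96 × 3.868883 = 7.5830

Z-interval: (x̄₁ - x̄₂) ± E = -12 ± 7.5830 = (-19.5830, -4.4170)

Rounded to 2 decimal places:

(-19.58, -4.42)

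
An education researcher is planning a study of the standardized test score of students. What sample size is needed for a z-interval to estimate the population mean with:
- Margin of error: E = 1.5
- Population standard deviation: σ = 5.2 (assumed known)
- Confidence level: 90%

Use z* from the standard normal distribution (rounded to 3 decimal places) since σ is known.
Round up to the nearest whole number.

Using z* since population σ is known (z-interval formula).

For 90% confidence, z* = 1.645 (from standard normal table)

Sample size formula for z-interval: n = (z*σ/E)²

n = (1.645 × 5.2 / 1.5)²
  = (5.702667)²
  = 32.5204

Round up to the nearest whole number: n = 33

33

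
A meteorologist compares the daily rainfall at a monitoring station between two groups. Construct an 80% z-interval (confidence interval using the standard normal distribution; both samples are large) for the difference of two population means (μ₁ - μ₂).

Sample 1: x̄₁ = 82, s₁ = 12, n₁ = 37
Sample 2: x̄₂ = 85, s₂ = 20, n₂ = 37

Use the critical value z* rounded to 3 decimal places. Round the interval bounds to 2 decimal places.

Both samples are large (n₁ = 37 ≥ 30, n₂ = 37 ≥ 30), so a z-interval for the difference of means applies.

Point estimate: x̄₁ - x̄₂ = 82 - 85 = -3

Standard error: SE = √(s₁²/n₁ + s₂²/n₂)
= √(12²/37 + 20²/37)
= √(3.891892 + 10.810811)
= 3.834410

For 80% confidence, z* = 1.282 (from standard normal table)
Margin of error: E = z* × SE = 1.282 × 3.834410 = 4.9157

Z-interval: (x̄₁ - x̄₂) ± E = -3 ± 4.9157 = (-7.9157, 1.9157)

Rounded to 2 decimal places:

(-7.92, 1.92)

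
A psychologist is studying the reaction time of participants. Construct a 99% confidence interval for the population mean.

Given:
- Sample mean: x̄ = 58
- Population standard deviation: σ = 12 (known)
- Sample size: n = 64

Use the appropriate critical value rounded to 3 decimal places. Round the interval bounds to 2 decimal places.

The population standard deviation σ is known, so use a z-interval (standard normal critical value).

For 99% confidence, z* = 2.576 (from standard normal table)

Standard error: SE = σ/√n = 12/√64 = 1.500000

Margin of error: E = z* × SE = 2.576 × 1.500000 = 3.8640

Z-interval: x̄ ± E = 58 ± 3.8640 = (54.1360, 61.8640)

Rounded to 2 decimal places:

(54.14, 61.86)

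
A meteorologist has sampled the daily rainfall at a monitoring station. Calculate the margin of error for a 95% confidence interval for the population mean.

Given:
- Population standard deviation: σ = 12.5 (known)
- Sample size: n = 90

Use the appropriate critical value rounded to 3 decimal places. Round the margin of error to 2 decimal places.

The population standard deviation σ is known, so use the z-interval margin of error formula.

For 95% confidence, z* = 1.96 (from standard normal table)

Margin of error formula for z-interval: E = z* × σ/√n

E = 1.96 × 12.5/√90
  = 1.96 × 1.317616
  = 2.5825

Rounded to 2 decimal places:

2.58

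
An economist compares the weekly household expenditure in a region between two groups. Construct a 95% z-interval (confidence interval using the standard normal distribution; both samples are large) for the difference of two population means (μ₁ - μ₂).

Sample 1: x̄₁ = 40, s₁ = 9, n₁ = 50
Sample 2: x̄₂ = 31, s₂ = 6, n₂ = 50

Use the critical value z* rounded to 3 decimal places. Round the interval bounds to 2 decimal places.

Both samples are large (n₁ = 50 ≥ 30, n₂ = 50 ≥ 30), so a z-interval for the difference of means applies.

Point estimate: x̄₁ - x̄₂ = 40 - 31 = 9

Standard error: SE = √(s₁²/n₁ + s₂²/n₂)
= √(9²/50 + 6²/50)
= √(1.620000 + 0.720000)
= 1.529706

For 95% confidence, z* = 1.96 (from standard normal table)
Margin of error: E = z* × SE = 1.96 × 1.529706 = 2.9982

Z-interval: (x̄₁ - x̄₂) ± E = 9 ± 2.9982 = (6.0018, 11.9982)

Rounded to 2 decimal places:

(6.00, 12.00)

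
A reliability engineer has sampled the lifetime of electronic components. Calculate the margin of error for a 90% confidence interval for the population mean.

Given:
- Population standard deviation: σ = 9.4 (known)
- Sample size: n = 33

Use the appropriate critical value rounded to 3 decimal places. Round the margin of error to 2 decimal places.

The population standard deviation σ is known, so use the z-interval margin of error formula.

For 90% confidence, z* = 1.645 (from standard normal table)

Margin of error formula for z-interval: E = z* × σ/√n

E = 1.645 × 9.4/√33
  = 1.645 × 1.636330
  = 2.6918

Rounded to 2 decimal places:

2.69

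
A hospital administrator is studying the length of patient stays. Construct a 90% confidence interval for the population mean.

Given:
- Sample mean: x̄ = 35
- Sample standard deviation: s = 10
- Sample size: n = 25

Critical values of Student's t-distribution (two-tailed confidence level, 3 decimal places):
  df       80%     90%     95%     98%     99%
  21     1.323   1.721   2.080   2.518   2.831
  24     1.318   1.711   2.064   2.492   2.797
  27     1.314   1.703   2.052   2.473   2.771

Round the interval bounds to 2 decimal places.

The population standard deviation σ is unknown (only the sample standard deviation s is given), so use a t-interval with df = n - 1 = 25 - 1 = 24.

For 90% confidence with df = 24, t* = 1.711 (from t-table)

Standard error: SE = s/√n = 10/√25 = 2.000000

Margin of error: E = t* × SE = 1.711 × 2.000000 = 3.4220

T-interval: x̄ ± E = 35 ± 3.4220 = (31.5780, 38.4220)

Rounded to 2 decimal places:

(31.58, 38.42)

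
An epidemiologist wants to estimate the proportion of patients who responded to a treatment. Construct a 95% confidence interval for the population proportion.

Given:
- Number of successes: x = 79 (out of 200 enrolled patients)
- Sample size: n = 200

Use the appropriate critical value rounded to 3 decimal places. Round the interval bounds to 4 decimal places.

Sample proportion: p̂ = 79/200 = 0.395000

Check conditions for normal approximation:
  np̂ = 79 ≥ 10 ✓
  n(1-p̂) = 121 ≥ 10 ✓

The sample is large enough, so use a z-interval (normal approximation) for the proportion.

For 95% confidence, z* = 1.96 (from standard normal table)

Standard error: SE = √(p̂(1-p̂)/n) = √(0.395000×0.605000/200) = 0.03456696

Margin of error: E = z* × SE = 1.96 × 0.03456696 = 0.067751

Z-interval: p̂ ± E = 0.395000 ± 0.067751 = (0.327249, 0.462751)

Rounded to 4 decimal places:

(0.3272, 0.4628)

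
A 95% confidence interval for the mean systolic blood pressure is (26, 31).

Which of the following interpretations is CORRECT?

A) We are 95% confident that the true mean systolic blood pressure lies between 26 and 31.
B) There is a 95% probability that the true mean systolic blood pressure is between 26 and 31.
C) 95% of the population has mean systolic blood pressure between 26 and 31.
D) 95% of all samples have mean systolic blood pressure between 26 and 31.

A confidence interval represents our confidence in the procedure, not a probability statement about the parameter.

Key concept: If we repeated this sampling process many times and computed a 95% CI each time, about 95% of those intervals would contain the true population parameter.

For this specific interval (26, 31):
- Midpoint (point estimate): 28.5
- Margin of error: 2.5

The correct interpretation is the one stating confidence that the true parameter lies in the interval — option A.

A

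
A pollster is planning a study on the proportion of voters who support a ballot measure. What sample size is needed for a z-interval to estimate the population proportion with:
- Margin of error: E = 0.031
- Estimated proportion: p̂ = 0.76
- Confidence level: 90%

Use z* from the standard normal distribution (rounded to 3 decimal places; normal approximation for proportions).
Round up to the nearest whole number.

Using z* for proportion z-interval (normal approximation).

For 90% confidence, z* = 1.645 (from standard normal table)

Sample size formula for proportion z-interval: n = z*²p̂(1-p̂)/E²

n = 1.645² × 0.76 × 0.24 / 0.031²
  = 2.706025 × 0.1824 / 0.000961
  = 513.6097

Round up to the nearest whole number: n = 514

514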